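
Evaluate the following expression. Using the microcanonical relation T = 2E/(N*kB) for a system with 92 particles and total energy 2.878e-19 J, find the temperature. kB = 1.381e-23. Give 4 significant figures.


Step 1: Numerator = 2*E = 2*2.878e-19 = 5.756e-19 J
Step 2: Denominator = N*kB = 92*1.381e-23 = 1.271e-21
Step 3: T = 5.756e-19 / 1.271e-21 = 453 K

453


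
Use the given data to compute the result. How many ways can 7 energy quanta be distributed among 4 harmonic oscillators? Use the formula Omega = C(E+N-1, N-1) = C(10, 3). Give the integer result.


Step 1: Use binomial coefficient C(10, 3)
Step 2: Numerator = 10! / 7!
Step 3: Denominator = 3!
Step 4: Omega = 120

120


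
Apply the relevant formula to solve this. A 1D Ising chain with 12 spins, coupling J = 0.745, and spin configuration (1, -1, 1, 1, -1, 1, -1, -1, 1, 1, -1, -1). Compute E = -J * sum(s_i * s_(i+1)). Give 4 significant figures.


Step 1: Nearest-neighbor products: -1, -1, 1, -1, -1, -1, 1, -1, 1, -1, 1
Step 2: Sum of products = -3
Step 3: E = -0.745 * -3 = 2.235

2.235


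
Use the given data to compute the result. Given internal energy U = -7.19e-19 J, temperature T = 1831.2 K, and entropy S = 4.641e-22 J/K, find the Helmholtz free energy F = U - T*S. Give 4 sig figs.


Step 1: T*S = 1831.2 * 4.641e-22 = 8.499e-19 J
Step 2: F = U - T*S = -7.19e-19 - 8.499e-19
Step 3: F = -1.569e-18 J

-1.569e-18


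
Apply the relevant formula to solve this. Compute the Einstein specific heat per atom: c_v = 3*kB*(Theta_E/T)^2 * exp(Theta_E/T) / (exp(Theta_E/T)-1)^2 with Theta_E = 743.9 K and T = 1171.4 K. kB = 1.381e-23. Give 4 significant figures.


Step 1: x = Theta_E/T = 743.9/1171.4 = 0.6351
Step 2: x^2 = 0.4033
Step 3: exp(x) = 1.887
Step 4: c_v = 3*1.381e-23*0.4033*1.887/(1.887-1)^2 = 4.007e-23

4.007e-23


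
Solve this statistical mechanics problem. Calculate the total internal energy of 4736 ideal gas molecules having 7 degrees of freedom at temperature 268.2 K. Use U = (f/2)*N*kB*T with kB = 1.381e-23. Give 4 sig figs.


Step 1: f/2 = 7/2 = 3.5
Step 2: N*kB*T = 4736*1.381e-23*268.2 = 1.754e-17
Step 3: U = 3.5 * 1.754e-17 = 6.139e-17 J

6.139e-17


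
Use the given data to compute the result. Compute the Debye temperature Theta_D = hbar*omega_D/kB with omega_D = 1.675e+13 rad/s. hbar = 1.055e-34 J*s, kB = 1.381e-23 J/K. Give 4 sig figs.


Step 1: hbar*omega_D = 1.055e-34 * 1.675e+13 = 1.767e-21 J
Step 2: Theta_D = 1.767e-21 / 1.381e-23
Step 3: Theta_D = 128 K

128


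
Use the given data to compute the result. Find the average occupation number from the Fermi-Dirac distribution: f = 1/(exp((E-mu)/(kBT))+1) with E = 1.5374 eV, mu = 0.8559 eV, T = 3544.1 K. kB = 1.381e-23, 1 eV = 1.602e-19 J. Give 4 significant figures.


Step 1: (E - mu) = 1.5374 - 0.8559 = 0.6815 eV
Step 2: Convert: (E-mu)*eV = 1.092e-19 J
Step 3: x = (E-mu)*eV/(kB*T) = 2.231
Step 4: f = 1/(exp(2.231)+1) = 0.09703

0.09703


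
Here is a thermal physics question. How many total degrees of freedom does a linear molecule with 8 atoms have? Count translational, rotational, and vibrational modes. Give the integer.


Step 1: Translational DOF = 3
Step 2: Rotational DOF (linear) = 2
Step 3: Vibrational DOF = 3*8 - 5 = 19
Step 4: Total = 3 + 2 + 19 = 24

24


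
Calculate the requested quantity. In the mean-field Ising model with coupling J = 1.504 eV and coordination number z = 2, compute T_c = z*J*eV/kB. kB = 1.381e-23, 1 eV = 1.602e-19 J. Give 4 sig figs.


Step 1: z*J = 2*1.504 = 3.008 eV
Step 2: Convert to Joules: 3.008*1.602e-19 = 4.819e-19 J
Step 3: T_c = 4.819e-19 / 1.381e-23 = 3.489e+04 K

3.489e+04


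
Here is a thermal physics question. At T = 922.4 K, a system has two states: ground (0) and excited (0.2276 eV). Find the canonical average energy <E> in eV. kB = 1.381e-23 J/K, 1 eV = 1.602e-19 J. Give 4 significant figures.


Step 1: beta*E = 0.2276*1.602e-19/(1.381e-23*922.4) = 2.862
Step 2: exp(-beta*E) = 0.05713
Step 3: <E> = 0.2276*0.05713/(1+0.05713) = 0.0123 eV

0.0123


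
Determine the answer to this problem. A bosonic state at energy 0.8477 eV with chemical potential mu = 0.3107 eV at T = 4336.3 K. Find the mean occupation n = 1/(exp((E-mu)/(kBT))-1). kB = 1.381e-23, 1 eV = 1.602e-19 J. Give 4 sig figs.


Step 1: (E - mu) = 0.537 eV
Step 2: x = (E-mu)*eV/(kB*T) = 0.537*1.602e-19/(1.381e-23*4336.3) = 1.437
Step 3: exp(x) = 4.206
Step 4: n = 1/(exp(x)-1) = 0.3119

0.3119


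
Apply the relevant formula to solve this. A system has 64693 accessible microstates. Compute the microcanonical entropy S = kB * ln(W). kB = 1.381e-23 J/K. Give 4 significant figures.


Step 1: ln(W) = ln(64693) = 11.08
Step 2: S = kB * ln(W) = 1.381e-23 * 11.08
Step 3: S = 1.53e-22 J/K

1.53e-22


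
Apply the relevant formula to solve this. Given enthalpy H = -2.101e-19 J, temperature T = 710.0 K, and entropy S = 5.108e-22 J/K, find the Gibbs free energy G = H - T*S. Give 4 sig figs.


Step 1: T*S = 710.0 * 5.108e-22 = 3.627e-19 J
Step 2: G = H - T*S = -2.101e-19 - 3.627e-19
Step 3: G = -5.728e-19 J

-5.728e-19


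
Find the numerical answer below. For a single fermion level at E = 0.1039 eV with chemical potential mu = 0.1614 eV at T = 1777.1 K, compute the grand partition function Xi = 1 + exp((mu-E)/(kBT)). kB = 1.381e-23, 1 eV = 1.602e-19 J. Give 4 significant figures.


Step 1: (mu - E) = 0.1614 - 0.1039 = 0.0575 eV
Step 2: x = (mu-E)*eV/(kB*T) = 0.0575*1.602e-19/(1.381e-23*1777.1) = 0.3753
Step 3: exp(x) = 1.455
Step 4: Xi = 1 + 1.455 = 2.455

2.455


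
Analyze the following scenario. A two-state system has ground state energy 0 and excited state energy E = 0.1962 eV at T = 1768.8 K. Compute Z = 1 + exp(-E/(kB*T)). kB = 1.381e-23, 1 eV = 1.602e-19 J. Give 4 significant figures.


Step 1: Compute beta*E = E*eV/(kB*T) = 0.1962*1.602e-19/(1.381e-23*1768.8) = 1.287
Step 2: exp(-beta*E) = exp(-1.287) = 0.2762
Step 3: Z = 1 + 0.2762 = 1.276

1.276


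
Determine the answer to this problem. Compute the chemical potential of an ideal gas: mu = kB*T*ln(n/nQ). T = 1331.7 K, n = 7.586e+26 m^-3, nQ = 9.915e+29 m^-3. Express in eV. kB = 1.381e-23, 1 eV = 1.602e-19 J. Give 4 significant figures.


Step 1: n/nQ = 7.586e+26/9.915e+29 = 0.0007651
Step 2: ln(n/nQ) = -7.175
Step 3: mu = kB*T*ln(n/nQ) = 1.839e-20*-7.175 = -1.32e-19 J
Step 4: Convert to eV: -1.32e-19/1.602e-19 = -0.8237 eV

-0.8237


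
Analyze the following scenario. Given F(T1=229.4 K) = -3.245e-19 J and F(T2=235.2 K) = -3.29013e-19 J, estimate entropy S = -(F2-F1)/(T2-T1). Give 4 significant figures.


Step 1: dF = F2 - F1 = -3.29013e-19 - (-3.245e-19) = -4.513e-21 J
Step 2: dT = T2 - T1 = 235.2 - 229.4 = 5.8 K
Step 3: S = -dF/dT = -(-4.513e-21)/5.8 = 7.781e-22 J/K

7.781e-22


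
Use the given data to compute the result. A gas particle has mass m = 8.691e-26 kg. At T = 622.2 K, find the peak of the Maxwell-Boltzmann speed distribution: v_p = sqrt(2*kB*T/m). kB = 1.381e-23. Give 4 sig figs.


Step 1: Numerator = 2*kB*T = 2*1.381e-23*622.2 = 1.719e-20
Step 2: Ratio = 1.719e-20 / 8.691e-26 = 1.977e+05
Step 3: v_p = sqrt(1.977e+05) = 444.7 m/s

444.7


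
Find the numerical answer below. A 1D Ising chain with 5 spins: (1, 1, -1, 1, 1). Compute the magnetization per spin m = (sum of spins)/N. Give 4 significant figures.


Step 1: Count up spins (+1): 4, down spins (-1): 1
Step 2: Total magnetization M = 4 - 1 = 3
Step 3: m = M/N = 3/5 = 0.6

0.6


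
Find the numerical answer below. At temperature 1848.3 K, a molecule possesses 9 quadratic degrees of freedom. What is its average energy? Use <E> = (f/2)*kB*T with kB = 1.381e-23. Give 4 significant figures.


Step 1: f/2 = 9/2 = 4.5
Step 2: kB*T = 1.381e-23 * 1848.3 = 2.553e-20
Step 3: <E> = 4.5 * 2.553e-20 = 1.149e-19 J

1.149e-19


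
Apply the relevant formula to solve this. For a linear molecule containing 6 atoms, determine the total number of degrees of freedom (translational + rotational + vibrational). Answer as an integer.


Step 1: Translational DOF = 3
Step 2: Rotational DOF (linear) = 2
Step 3: Vibrational DOF = 3*6 - 5 = 13
Step 4: Total = 3 + 2 + 13 = 18

18


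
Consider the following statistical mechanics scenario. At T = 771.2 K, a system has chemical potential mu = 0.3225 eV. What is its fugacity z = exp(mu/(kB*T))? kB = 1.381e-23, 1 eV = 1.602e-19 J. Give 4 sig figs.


Step 1: Convert mu to Joules: 0.3225*1.602e-19 = 5.166e-20 J
Step 2: kB*T = 1.381e-23*771.2 = 1.065e-20 J
Step 3: mu/(kB*T) = 4.851
Step 4: z = exp(4.851) = 127.9

127.9


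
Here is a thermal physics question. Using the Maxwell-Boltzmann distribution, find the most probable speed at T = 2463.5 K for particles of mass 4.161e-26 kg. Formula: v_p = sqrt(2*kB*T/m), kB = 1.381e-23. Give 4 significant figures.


Step 1: Numerator = 2*kB*T = 2*1.381e-23*2463.5 = 6.804e-20
Step 2: Ratio = 6.804e-20 / 4.161e-26 = 1.635e+06
Step 3: v_p = sqrt(1.635e+06) = 1279 m/s

1279


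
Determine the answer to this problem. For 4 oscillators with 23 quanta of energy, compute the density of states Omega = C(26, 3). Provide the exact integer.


Step 1: Use binomial coefficient C(26, 3)
Step 2: Numerator = 26! / 23!
Step 3: Denominator = 3!
Step 4: Omega = 2600

2600


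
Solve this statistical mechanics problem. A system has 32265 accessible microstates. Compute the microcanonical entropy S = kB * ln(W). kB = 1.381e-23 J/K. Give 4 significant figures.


Step 1: ln(W) = ln(32265) = 10.38
Step 2: S = kB * ln(W) = 1.381e-23 * 10.38
Step 3: S = 1.434e-22 J/K

1.434e-22


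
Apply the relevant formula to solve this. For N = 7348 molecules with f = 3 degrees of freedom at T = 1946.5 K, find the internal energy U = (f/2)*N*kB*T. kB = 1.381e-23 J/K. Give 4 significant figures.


Step 1: f/2 = 3/2 = 1.5
Step 2: N*kB*T = 7348*1.381e-23*1946.5 = 1.975e-16
Step 3: U = 1.5 * 1.975e-16 = 2.963e-16 J

2.963e-16


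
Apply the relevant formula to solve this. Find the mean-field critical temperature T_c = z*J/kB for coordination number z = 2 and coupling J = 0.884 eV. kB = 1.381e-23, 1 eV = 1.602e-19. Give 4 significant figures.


Step 1: z*J = 2*0.884 = 1.768 eV
Step 2: Convert to Joules: 1.768*1.602e-19 = 2.832e-19 J
Step 3: T_c = 2.832e-19 / 1.381e-23 = 2.051e+04 K

2.051e+04


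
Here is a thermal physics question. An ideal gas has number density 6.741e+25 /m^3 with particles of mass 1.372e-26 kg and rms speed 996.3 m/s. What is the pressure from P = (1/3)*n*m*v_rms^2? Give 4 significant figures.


Step 1: v_rms^2 = 996.3^2 = 9.926e+05
Step 2: n*m = 6.741e+25*1.372e-26 = 0.9249
Step 3: P = (1/3)*0.9249*9.926e+05 = 3.06e+05 Pa

3.06e+05


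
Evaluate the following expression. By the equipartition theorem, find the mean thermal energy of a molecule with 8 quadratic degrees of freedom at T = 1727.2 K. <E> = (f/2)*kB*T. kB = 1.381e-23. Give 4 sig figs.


Step 1: f/2 = 8/2 = 4
Step 2: kB*T = 1.381e-23 * 1727.2 = 2.385e-20
Step 3: <E> = 4 * 2.385e-20 = 9.541e-20 J

9.541e-20


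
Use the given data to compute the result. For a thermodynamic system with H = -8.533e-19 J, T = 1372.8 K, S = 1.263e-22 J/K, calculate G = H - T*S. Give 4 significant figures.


Step 1: T*S = 1372.8 * 1.263e-22 = 1.734e-19 J
Step 2: G = H - T*S = -8.533e-19 - 1.734e-19
Step 3: G = -1.027e-18 J

-1.027e-18


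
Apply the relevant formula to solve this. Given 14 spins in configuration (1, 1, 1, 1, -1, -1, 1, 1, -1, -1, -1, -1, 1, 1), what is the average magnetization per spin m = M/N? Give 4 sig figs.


Step 1: Count up spins (+1): 8, down spins (-1): 6
Step 2: Total magnetization M = 8 - 6 = 2
Step 3: m = M/N = 2/14 = 0.1429

0.1429


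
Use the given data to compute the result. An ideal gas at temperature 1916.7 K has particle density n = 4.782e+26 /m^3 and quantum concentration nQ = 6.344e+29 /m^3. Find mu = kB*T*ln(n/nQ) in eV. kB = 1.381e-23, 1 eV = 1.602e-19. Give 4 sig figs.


Step 1: n/nQ = 4.782e+26/6.344e+29 = 0.0007538
Step 2: ln(n/nQ) = -7.19
Step 3: mu = kB*T*ln(n/nQ) = 2.647e-20*-7.19 = -1.903e-19 J
Step 4: Convert to eV: -1.903e-19/1.602e-19 = -1.188 eV

-1.188


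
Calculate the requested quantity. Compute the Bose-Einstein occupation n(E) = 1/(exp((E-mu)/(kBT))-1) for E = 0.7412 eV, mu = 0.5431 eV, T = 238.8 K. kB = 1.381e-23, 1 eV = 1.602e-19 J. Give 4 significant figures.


Step 1: (E - mu) = 0.1981 eV
Step 2: x = (E-mu)*eV/(kB*T) = 0.1981*1.602e-19/(1.381e-23*238.8) = 9.623
Step 3: exp(x) = 1.511e+04
Step 4: n = 1/(exp(x)-1) = 6.618e-05

6.618e-05


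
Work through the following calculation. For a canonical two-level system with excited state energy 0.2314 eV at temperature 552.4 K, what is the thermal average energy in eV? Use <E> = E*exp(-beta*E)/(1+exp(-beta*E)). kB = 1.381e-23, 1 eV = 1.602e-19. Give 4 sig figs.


Step 1: beta*E = 0.2314*1.602e-19/(1.381e-23*552.4) = 4.859
Step 2: exp(-beta*E) = 0.007755
Step 3: <E> = 0.2314*0.007755/(1+0.007755) = 0.001781 eV

0.001781


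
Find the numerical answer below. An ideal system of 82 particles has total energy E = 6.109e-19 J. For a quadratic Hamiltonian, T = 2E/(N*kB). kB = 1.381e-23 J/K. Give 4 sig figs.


Step 1: Numerator = 2*E = 2*6.109e-19 = 1.222e-18 J
Step 2: Denominator = N*kB = 82*1.381e-23 = 1.132e-21
Step 3: T = 1.222e-18 / 1.132e-21 = 1079 K

1079


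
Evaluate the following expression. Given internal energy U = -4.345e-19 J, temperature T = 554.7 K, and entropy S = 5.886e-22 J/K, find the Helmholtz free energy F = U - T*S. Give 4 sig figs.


Step 1: T*S = 554.7 * 5.886e-22 = 3.265e-19 J
Step 2: F = U - T*S = -4.345e-19 - 3.265e-19
Step 3: F = -7.61e-19 J

-7.61e-19


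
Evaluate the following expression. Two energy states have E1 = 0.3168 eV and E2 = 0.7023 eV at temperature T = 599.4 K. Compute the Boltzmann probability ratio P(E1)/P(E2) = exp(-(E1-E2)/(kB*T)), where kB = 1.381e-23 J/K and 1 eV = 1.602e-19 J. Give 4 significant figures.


Step 1: Compute energy difference dE = E1 - E2 = 0.3168 - 0.7023 = -0.3855 eV
Step 2: Convert to Joules: dE_J = -0.3855 * 1.602e-19 = -6.176e-20 J
Step 3: Compute exponent = -dE_J / (kB * T) = -(-6.176e-20) / (1.381e-23 * 599.4) = 7.461
Step 4: P(E1)/P(E2) = exp(7.461) = 1738

1738


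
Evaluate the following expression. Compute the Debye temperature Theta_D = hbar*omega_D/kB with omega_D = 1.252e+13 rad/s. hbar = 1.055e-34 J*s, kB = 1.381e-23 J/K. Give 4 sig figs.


Step 1: hbar*omega_D = 1.055e-34 * 1.252e+13 = 1.321e-21 J
Step 2: Theta_D = 1.321e-21 / 1.381e-23
Step 3: Theta_D = 95.65 K

95.65


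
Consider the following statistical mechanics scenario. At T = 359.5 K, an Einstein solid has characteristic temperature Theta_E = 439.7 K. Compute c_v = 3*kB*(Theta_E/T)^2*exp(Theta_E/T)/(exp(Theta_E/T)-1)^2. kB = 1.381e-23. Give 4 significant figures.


Step 1: x = Theta_E/T = 439.7/359.5 = 1.223
Step 2: x^2 = 1.496
Step 3: exp(x) = 3.398
Step 4: c_v = 3*1.381e-23*1.496*3.398/(3.398-1)^2 = 3.663e-23

3.663e-23


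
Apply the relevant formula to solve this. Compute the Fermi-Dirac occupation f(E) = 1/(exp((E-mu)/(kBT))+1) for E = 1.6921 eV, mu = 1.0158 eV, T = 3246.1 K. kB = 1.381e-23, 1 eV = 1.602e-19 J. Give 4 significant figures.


Step 1: (E - mu) = 1.6921 - 1.0158 = 0.6763 eV
Step 2: Convert: (E-mu)*eV = 1.083e-19 J
Step 3: x = (E-mu)*eV/(kB*T) = 2.417
Step 4: f = 1/(exp(2.417)+1) = 0.0819

0.0819


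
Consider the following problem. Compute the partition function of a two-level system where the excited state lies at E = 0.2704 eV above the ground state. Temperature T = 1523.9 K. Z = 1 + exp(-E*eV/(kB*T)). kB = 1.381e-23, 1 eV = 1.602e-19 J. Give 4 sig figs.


Step 1: Compute beta*E = E*eV/(kB*T) = 0.2704*1.602e-19/(1.381e-23*1523.9) = 2.058
Step 2: exp(-beta*E) = exp(-2.058) = 0.1277
Step 3: Z = 1 + 0.1277 = 1.128

1.128


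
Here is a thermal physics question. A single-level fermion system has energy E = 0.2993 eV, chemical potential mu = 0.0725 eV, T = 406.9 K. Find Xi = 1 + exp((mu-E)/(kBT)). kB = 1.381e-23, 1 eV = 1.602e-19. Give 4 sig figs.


Step 1: (mu - E) = 0.0725 - 0.2993 = -0.2268 eV
Step 2: x = (mu-E)*eV/(kB*T) = -0.2268*1.602e-19/(1.381e-23*406.9) = -6.466
Step 3: exp(x) = 0.001556
Step 4: Xi = 1 + 0.001556 = 1.002

1.002


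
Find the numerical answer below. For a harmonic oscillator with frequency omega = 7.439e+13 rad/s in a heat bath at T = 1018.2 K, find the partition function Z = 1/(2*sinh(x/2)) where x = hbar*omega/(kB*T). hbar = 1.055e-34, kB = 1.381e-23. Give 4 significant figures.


Step 1: Compute x = hbar*omega/(kB*T) = 1.055e-34*7.439e+13/(1.381e-23*1018.2) = 0.5581
Step 2: x/2 = 0.2791
Step 3: sinh(x/2) = 0.2827
Step 4: Z = 1/(2*0.2827) = 1.769

1.769


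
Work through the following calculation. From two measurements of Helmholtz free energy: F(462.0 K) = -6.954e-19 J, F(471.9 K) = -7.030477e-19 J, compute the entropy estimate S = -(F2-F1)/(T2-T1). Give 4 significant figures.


Step 1: dF = F2 - F1 = -7.030477e-19 - (-6.954e-19) = -7.6477e-21 J
Step 2: dT = T2 - T1 = 471.9 - 462.0 = 9.9 K
Step 3: S = -dF/dT = -(-7.6477e-21)/9.9 = 7.725e-22 J/K

7.725e-22


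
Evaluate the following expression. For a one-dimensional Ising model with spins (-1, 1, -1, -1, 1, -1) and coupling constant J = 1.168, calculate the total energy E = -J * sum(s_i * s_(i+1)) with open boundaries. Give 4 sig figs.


Step 1: Nearest-neighbor products: -1, -1, 1, -1, -1
Step 2: Sum of products = -3
Step 3: E = -1.168 * -3 = 3.504

3.504


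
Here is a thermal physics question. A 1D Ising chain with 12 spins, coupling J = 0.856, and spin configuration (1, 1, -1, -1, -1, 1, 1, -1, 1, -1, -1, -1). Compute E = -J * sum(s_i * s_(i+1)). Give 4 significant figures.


Step 1: Nearest-neighbor products: 1, -1, 1, 1, -1, 1, -1, -1, -1, 1, 1
Step 2: Sum of products = 1
Step 3: E = -0.856 * 1 = -0.856

-0.856


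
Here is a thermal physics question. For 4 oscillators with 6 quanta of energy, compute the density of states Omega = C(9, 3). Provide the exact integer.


Step 1: Use binomial coefficient C(9, 3)
Step 2: Numerator = 9! / 6!
Step 3: Denominator = 3!
Step 4: Omega = 84

84


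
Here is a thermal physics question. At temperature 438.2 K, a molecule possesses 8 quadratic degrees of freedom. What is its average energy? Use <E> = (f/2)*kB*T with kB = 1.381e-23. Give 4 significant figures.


Step 1: f/2 = 8/2 = 4
Step 2: kB*T = 1.381e-23 * 438.2 = 6.052e-21
Step 3: <E> = 4 * 6.052e-21 = 2.421e-20 J

2.421e-20


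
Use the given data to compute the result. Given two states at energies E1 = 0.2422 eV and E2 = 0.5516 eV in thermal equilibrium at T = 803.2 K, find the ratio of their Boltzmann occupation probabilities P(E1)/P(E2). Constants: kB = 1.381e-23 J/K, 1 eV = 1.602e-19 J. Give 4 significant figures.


Step 1: Compute energy difference dE = E1 - E2 = 0.2422 - 0.5516 = -0.3094 eV
Step 2: Convert to Joules: dE_J = -0.3094 * 1.602e-19 = -4.957e-20 J
Step 3: Compute exponent = -dE_J / (kB * T) = -(-4.957e-20) / (1.381e-23 * 803.2) = 4.469
Step 4: P(E1)/P(E2) = exp(4.469) = 87.23

87.23


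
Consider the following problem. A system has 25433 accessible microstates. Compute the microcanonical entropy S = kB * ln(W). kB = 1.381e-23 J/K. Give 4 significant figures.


Step 1: ln(W) = ln(25433) = 10.14
Step 2: S = kB * ln(W) = 1.381e-23 * 10.14
Step 3: S = 1.401e-22 J/K

1.401e-22


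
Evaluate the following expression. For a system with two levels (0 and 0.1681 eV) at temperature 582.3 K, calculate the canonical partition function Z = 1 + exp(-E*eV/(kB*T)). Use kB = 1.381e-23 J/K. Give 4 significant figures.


Step 1: Compute beta*E = E*eV/(kB*T) = 0.1681*1.602e-19/(1.381e-23*582.3) = 3.349
Step 2: exp(-beta*E) = exp(-3.349) = 0.03513
Step 3: Z = 1 + 0.03513 = 1.035

1.035


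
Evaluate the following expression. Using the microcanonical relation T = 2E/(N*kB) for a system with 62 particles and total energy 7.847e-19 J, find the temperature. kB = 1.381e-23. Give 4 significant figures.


Step 1: Numerator = 2*E = 2*7.847e-19 = 1.569e-18 J
Step 2: Denominator = N*kB = 62*1.381e-23 = 8.562e-22
Step 3: T = 1.569e-18 / 8.562e-22 = 1833 K

1833


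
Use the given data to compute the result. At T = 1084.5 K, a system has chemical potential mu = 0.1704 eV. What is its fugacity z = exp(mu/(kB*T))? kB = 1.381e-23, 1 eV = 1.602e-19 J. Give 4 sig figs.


Step 1: Convert mu to Joules: 0.1704*1.602e-19 = 2.73e-20 J
Step 2: kB*T = 1.381e-23*1084.5 = 1.498e-20 J
Step 3: mu/(kB*T) = 1.823
Step 4: z = exp(1.823) = 6.188

6.188


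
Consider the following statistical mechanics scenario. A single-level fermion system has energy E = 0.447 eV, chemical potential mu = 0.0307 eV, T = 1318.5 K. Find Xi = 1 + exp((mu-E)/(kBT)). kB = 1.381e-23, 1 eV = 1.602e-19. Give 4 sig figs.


Step 1: (mu - E) = 0.0307 - 0.447 = -0.4163 eV
Step 2: x = (mu-E)*eV/(kB*T) = -0.4163*1.602e-19/(1.381e-23*1318.5) = -3.663
Step 3: exp(x) = 0.02566
Step 4: Xi = 1 + 0.02566 = 1.026

1.026


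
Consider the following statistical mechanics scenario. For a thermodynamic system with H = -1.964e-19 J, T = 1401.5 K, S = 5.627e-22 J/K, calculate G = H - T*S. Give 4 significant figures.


Step 1: T*S = 1401.5 * 5.627e-22 = 7.886e-19 J
Step 2: G = H - T*S = -1.964e-19 - 7.886e-19
Step 3: G = -9.85e-19 J

-9.85e-19


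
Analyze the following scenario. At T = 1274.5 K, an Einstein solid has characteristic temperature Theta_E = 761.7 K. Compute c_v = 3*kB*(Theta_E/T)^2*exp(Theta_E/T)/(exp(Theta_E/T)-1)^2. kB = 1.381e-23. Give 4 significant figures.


Step 1: x = Theta_E/T = 761.7/1274.5 = 0.5976
Step 2: x^2 = 0.3572
Step 3: exp(x) = 1.818
Step 4: c_v = 3*1.381e-23*0.3572*1.818/(1.818-1)^2 = 4.022e-23

4.022e-23


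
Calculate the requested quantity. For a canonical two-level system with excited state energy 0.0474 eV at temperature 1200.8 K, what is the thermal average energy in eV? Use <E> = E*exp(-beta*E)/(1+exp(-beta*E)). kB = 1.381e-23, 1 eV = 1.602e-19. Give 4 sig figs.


Step 1: beta*E = 0.0474*1.602e-19/(1.381e-23*1200.8) = 0.4579
Step 2: exp(-beta*E) = 0.6326
Step 3: <E> = 0.0474*0.6326/(1+0.6326) = 0.01837 eV

0.01837


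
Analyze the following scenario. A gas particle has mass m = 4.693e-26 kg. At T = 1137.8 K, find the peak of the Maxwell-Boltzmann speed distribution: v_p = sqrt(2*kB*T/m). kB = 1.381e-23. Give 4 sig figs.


Step 1: Numerator = 2*kB*T = 2*1.381e-23*1137.8 = 3.143e-20
Step 2: Ratio = 3.143e-20 / 4.693e-26 = 6.696e+05
Step 3: v_p = sqrt(6.696e+05) = 818.3 m/s

818.3


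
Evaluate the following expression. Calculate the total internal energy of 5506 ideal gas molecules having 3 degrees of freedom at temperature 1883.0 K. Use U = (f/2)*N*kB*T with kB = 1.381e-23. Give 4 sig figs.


Step 1: f/2 = 3/2 = 1.5
Step 2: N*kB*T = 5506*1.381e-23*1883.0 = 1.432e-16
Step 3: U = 1.5 * 1.432e-16 = 2.148e-16 J

2.148e-16


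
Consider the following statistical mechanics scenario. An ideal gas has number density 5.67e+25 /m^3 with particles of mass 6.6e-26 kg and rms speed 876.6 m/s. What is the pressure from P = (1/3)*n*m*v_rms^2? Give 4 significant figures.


Step 1: v_rms^2 = 876.6^2 = 7.684e+05
Step 2: n*m = 5.67e+25*6.6e-26 = 3.742
Step 3: P = (1/3)*3.742*7.684e+05 = 9.585e+05 Pa

9.585e+05


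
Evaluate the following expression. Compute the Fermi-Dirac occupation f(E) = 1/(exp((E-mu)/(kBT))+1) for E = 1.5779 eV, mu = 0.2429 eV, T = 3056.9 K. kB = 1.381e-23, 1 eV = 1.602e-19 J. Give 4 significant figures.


Step 1: (E - mu) = 1.5779 - 0.2429 = 1.335 eV
Step 2: Convert: (E-mu)*eV = 2.139e-19 J
Step 3: x = (E-mu)*eV/(kB*T) = 5.066
Step 4: f = 1/(exp(5.066)+1) = 0.006268

0.006268


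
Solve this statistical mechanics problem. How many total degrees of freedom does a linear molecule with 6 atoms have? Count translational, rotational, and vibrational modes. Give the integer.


Step 1: Translational DOF = 3
Step 2: Rotational DOF (linear) = 2
Step 3: Vibrational DOF = 3*6 - 5 = 13
Step 4: Total = 3 + 2 + 13 = 18

18


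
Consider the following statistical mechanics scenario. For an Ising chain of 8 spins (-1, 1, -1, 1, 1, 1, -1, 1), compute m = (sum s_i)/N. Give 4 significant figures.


Step 1: Count up spins (+1): 5, down spins (-1): 3
Step 2: Total magnetization M = 5 - 3 = 2
Step 3: m = M/N = 2/8 = 0.25

0.25


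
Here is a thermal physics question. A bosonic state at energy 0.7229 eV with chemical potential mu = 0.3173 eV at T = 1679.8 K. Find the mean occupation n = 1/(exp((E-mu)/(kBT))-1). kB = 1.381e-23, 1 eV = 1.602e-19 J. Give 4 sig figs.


Step 1: (E - mu) = 0.4056 eV
Step 2: x = (E-mu)*eV/(kB*T) = 0.4056*1.602e-19/(1.381e-23*1679.8) = 2.801
Step 3: exp(x) = 16.46
Step 4: n = 1/(exp(x)-1) = 0.06468

0.06468


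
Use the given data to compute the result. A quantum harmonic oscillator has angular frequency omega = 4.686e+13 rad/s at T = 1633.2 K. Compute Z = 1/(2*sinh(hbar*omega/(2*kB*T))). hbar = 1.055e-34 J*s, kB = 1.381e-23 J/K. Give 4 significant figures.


Step 1: Compute x = hbar*omega/(kB*T) = 1.055e-34*4.686e+13/(1.381e-23*1633.2) = 0.2192
Step 2: x/2 = 0.1096
Step 3: sinh(x/2) = 0.1098
Step 4: Z = 1/(2*0.1098) = 4.553

4.553


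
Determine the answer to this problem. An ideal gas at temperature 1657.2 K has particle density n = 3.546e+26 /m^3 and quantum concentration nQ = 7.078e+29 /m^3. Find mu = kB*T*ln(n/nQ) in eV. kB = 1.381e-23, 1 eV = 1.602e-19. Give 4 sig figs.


Step 1: n/nQ = 3.546e+26/7.078e+29 = 0.000501
Step 2: ln(n/nQ) = -7.599
Step 3: mu = kB*T*ln(n/nQ) = 2.289e-20*-7.599 = -1.739e-19 J
Step 4: Convert to eV: -1.739e-19/1.602e-19 = -1.086 eV

-1.086


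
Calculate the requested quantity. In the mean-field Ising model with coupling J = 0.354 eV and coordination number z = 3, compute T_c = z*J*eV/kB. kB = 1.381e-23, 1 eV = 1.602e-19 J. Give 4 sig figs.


Step 1: z*J = 3*0.354 = 1.062 eV
Step 2: Convert to Joules: 1.062*1.602e-19 = 1.701e-19 J
Step 3: T_c = 1.701e-19 / 1.381e-23 = 1.232e+04 K

1.232e+04


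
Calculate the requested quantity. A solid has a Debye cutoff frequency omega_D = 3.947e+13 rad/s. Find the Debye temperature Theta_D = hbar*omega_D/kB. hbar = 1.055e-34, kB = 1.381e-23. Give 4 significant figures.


Step 1: hbar*omega_D = 1.055e-34 * 3.947e+13 = 4.164e-21 J
Step 2: Theta_D = 4.164e-21 / 1.381e-23
Step 3: Theta_D = 301.5 K

301.5


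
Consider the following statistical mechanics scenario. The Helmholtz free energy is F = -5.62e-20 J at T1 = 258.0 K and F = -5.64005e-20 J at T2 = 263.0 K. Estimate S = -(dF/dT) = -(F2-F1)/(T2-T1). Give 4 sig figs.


Step 1: dF = F2 - F1 = -5.64005e-20 - (-5.62e-20) = -2.005e-22 J
Step 2: dT = T2 - T1 = 263.0 - 258.0 = 5 K
Step 3: S = -dF/dT = -(-2.005e-22)/5 = 4.01e-23 J/K

4.01e-23


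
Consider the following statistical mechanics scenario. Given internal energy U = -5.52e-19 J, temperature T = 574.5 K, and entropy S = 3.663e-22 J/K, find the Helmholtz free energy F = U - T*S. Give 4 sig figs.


Step 1: T*S = 574.5 * 3.663e-22 = 2.104e-19 J
Step 2: F = U - T*S = -5.52e-19 - 2.104e-19
Step 3: F = -7.624e-19 J

-7.624e-19


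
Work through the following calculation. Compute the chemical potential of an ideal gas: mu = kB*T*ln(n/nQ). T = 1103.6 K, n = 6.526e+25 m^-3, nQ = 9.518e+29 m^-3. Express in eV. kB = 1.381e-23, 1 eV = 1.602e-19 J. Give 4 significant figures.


Step 1: n/nQ = 6.526e+25/9.518e+29 = 6.856e-05
Step 2: ln(n/nQ) = -9.588
Step 3: mu = kB*T*ln(n/nQ) = 1.524e-20*-9.588 = -1.461e-19 J
Step 4: Convert to eV: -1.461e-19/1.602e-19 = -0.9121 eV

-0.9121


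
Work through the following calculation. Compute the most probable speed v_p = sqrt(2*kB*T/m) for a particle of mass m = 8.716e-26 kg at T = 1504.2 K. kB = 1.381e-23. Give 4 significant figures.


Step 1: Numerator = 2*kB*T = 2*1.381e-23*1504.2 = 4.155e-20
Step 2: Ratio = 4.155e-20 / 8.716e-26 = 4.767e+05
Step 3: v_p = sqrt(4.767e+05) = 690.4 m/s

690.4


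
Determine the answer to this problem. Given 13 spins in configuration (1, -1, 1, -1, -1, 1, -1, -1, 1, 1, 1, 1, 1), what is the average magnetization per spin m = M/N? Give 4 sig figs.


Step 1: Count up spins (+1): 8, down spins (-1): 5
Step 2: Total magnetization M = 8 - 5 = 3
Step 3: m = M/N = 3/13 = 0.2308

0.2308


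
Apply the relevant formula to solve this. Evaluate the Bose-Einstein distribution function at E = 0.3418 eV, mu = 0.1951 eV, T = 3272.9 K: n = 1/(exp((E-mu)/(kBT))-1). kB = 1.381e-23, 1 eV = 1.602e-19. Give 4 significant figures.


Step 1: (E - mu) = 0.1467 eV
Step 2: x = (E-mu)*eV/(kB*T) = 0.1467*1.602e-19/(1.381e-23*3272.9) = 0.52
Step 3: exp(x) = 1.682
Step 4: n = 1/(exp(x)-1) = 1.466

1.466


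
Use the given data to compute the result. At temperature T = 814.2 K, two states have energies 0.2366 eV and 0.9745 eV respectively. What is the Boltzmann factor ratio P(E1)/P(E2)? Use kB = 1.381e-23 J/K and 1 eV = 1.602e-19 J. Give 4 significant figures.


Step 1: Compute energy difference dE = E1 - E2 = 0.2366 - 0.9745 = -0.7379 eV
Step 2: Convert to Joules: dE_J = -0.7379 * 1.602e-19 = -1.182e-19 J
Step 3: Compute exponent = -dE_J / (kB * T) = -(-1.182e-19) / (1.381e-23 * 814.2) = 10.51
Step 4: P(E1)/P(E2) = exp(10.51) = 3.68e+04

3.68e+04


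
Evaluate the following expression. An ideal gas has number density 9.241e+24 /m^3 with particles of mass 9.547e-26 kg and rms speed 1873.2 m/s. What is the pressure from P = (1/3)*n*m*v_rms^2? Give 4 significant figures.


Step 1: v_rms^2 = 1873.2^2 = 3.509e+06
Step 2: n*m = 9.241e+24*9.547e-26 = 0.8822
Step 3: P = (1/3)*0.8822*3.509e+06 = 1.032e+06 Pa

1.032e+06


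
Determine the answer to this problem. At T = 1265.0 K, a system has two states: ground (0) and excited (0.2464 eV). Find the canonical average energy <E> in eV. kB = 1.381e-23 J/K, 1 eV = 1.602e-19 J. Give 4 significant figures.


Step 1: beta*E = 0.2464*1.602e-19/(1.381e-23*1265.0) = 2.26
Step 2: exp(-beta*E) = 0.1044
Step 3: <E> = 0.2464*0.1044/(1+0.1044) = 0.02329 eV

0.02329


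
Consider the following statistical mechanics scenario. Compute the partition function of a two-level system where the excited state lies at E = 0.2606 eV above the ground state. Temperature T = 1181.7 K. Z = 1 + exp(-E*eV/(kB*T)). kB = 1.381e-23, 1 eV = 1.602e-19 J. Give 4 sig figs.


Step 1: Compute beta*E = E*eV/(kB*T) = 0.2606*1.602e-19/(1.381e-23*1181.7) = 2.558
Step 2: exp(-beta*E) = exp(-2.558) = 0.07744
Step 3: Z = 1 + 0.07744 = 1.077

1.077


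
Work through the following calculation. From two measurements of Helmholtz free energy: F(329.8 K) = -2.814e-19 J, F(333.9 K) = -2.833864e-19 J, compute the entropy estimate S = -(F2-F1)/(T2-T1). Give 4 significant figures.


Step 1: dF = F2 - F1 = -2.833864e-19 - (-2.814e-19) = -1.9864e-21 J
Step 2: dT = T2 - T1 = 333.9 - 329.8 = 4.1 K
Step 3: S = -dF/dT = -(-1.9864e-21)/4.1 = 4.845e-22 J/K

4.845e-22


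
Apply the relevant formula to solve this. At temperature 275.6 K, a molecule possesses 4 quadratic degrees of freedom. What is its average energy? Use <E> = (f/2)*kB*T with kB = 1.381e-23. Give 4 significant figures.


Step 1: f/2 = 4/2 = 2
Step 2: kB*T = 1.381e-23 * 275.6 = 3.806e-21
Step 3: <E> = 2 * 3.806e-21 = 7.612e-21 J

7.612e-21


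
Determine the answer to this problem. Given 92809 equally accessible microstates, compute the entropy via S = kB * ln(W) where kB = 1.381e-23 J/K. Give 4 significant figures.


Step 1: ln(W) = ln(92809) = 11.44
Step 2: S = kB * ln(W) = 1.381e-23 * 11.44
Step 3: S = 1.58e-22 J/K

1.58e-22


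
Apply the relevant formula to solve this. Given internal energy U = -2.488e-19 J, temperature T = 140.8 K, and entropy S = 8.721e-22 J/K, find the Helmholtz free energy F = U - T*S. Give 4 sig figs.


Step 1: T*S = 140.8 * 8.721e-22 = 1.228e-19 J
Step 2: F = U - T*S = -2.488e-19 - 1.228e-19
Step 3: F = -3.716e-19 J

-3.716e-19


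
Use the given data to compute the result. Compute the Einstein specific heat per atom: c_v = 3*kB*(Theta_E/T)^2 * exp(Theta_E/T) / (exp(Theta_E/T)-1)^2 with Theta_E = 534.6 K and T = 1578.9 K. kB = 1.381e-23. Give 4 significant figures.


Step 1: x = Theta_E/T = 534.6/1578.9 = 0.3386
Step 2: x^2 = 0.1146
Step 3: exp(x) = 1.403
Step 4: c_v = 3*1.381e-23*0.1146*1.403/(1.403-1)^2 = 4.104e-23

4.104e-23


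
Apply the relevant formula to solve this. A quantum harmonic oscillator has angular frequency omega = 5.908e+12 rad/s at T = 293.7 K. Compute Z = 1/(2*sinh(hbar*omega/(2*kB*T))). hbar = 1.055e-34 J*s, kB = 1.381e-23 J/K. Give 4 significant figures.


Step 1: Compute x = hbar*omega/(kB*T) = 1.055e-34*5.908e+12/(1.381e-23*293.7) = 0.1537
Step 2: x/2 = 0.07684
Step 3: sinh(x/2) = 0.07691
Step 4: Z = 1/(2*0.07691) = 6.501

6.501


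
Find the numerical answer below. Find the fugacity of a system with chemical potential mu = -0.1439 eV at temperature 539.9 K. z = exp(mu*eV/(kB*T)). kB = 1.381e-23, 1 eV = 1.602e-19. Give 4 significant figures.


Step 1: Convert mu to Joules: -0.1439*1.602e-19 = -2.305e-20 J
Step 2: kB*T = 1.381e-23*539.9 = 7.456e-21 J
Step 3: mu/(kB*T) = -3.092
Step 4: z = exp(-3.092) = 0.04542

0.04542


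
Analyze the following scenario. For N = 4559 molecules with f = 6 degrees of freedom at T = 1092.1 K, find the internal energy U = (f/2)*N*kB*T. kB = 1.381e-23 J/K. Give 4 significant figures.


Step 1: f/2 = 6/2 = 3.0
Step 2: N*kB*T = 4559*1.381e-23*1092.1 = 6.876e-17
Step 3: U = 3.0 * 6.876e-17 = 2.063e-16 J

2.063e-16


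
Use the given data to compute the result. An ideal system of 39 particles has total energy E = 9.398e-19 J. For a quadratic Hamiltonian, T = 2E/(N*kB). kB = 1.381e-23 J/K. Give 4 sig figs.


Step 1: Numerator = 2*E = 2*9.398e-19 = 1.88e-18 J
Step 2: Denominator = N*kB = 39*1.381e-23 = 5.386e-22
Step 3: T = 1.88e-18 / 5.386e-22 = 3490 K

3490


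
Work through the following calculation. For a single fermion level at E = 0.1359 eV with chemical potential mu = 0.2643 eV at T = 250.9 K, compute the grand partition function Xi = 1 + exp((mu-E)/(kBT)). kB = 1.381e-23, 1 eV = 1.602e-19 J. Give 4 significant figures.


Step 1: (mu - E) = 0.2643 - 0.1359 = 0.1284 eV
Step 2: x = (mu-E)*eV/(kB*T) = 0.1284*1.602e-19/(1.381e-23*250.9) = 5.937
Step 3: exp(x) = 378.6
Step 4: Xi = 1 + 378.6 = 379.6

379.6


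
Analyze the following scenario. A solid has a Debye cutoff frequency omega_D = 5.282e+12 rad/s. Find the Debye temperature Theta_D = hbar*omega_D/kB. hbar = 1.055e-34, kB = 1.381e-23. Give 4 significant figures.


Step 1: hbar*omega_D = 1.055e-34 * 5.282e+12 = 5.573e-22 J
Step 2: Theta_D = 5.573e-22 / 1.381e-23
Step 3: Theta_D = 40.35 K

40.35


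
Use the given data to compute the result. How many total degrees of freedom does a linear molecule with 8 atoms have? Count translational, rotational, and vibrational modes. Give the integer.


Step 1: Translational DOF = 3
Step 2: Rotational DOF (linear) = 2
Step 3: Vibrational DOF = 3*8 - 5 = 19
Step 4: Total = 3 + 2 + 19 = 24

24


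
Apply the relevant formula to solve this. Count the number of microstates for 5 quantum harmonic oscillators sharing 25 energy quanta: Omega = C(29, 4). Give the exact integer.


Step 1: Use binomial coefficient C(29, 4)
Step 2: Numerator = 29! / 25!
Step 3: Denominator = 4!
Step 4: Omega = 23751

23751


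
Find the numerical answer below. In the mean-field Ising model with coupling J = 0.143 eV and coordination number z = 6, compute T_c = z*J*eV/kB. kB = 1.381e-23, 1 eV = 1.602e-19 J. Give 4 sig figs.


Step 1: z*J = 6*0.143 = 0.858 eV
Step 2: Convert to Joules: 0.858*1.602e-19 = 1.375e-19 J
Step 3: T_c = 1.375e-19 / 1.381e-23 = 9953 K

9953


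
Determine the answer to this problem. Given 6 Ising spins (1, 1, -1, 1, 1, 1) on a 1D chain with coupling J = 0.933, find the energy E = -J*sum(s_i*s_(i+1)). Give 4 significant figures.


Step 1: Nearest-neighbor products: 1, -1, -1, 1, 1
Step 2: Sum of products = 1
Step 3: E = -0.933 * 1 = -0.933

-0.933


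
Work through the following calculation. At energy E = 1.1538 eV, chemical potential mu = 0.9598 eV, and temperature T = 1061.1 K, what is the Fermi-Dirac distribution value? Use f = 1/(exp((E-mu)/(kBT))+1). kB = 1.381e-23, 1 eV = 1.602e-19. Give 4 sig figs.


Step 1: (E - mu) = 1.1538 - 0.9598 = 0.194 eV
Step 2: Convert: (E-mu)*eV = 3.108e-20 J
Step 3: x = (E-mu)*eV/(kB*T) = 2.121
Step 4: f = 1/(exp(2.121)+1) = 0.1071

0.1071


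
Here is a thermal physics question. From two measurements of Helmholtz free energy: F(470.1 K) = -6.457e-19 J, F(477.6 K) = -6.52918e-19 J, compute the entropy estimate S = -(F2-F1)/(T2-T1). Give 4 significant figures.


Step 1: dF = F2 - F1 = -6.52918e-19 - (-6.457e-19) = -7.218e-21 J
Step 2: dT = T2 - T1 = 477.6 - 470.1 = 7.5 K
Step 3: S = -dF/dT = -(-7.218e-21)/7.5 = 9.624e-22 J/K

9.624e-22


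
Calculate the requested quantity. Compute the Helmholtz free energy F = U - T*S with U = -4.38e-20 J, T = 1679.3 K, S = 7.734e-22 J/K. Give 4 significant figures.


Step 1: T*S = 1679.3 * 7.734e-22 = 1.299e-18 J
Step 2: F = U - T*S = -4.38e-20 - 1.299e-18
Step 3: F = -1.343e-18 J

-1.343e-18


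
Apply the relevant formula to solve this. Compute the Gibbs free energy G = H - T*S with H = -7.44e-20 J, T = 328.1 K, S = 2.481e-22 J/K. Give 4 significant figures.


Step 1: T*S = 328.1 * 2.481e-22 = 8.14e-20 J
Step 2: G = H - T*S = -7.44e-20 - 8.14e-20
Step 3: G = -1.558e-19 J

-1.558e-19


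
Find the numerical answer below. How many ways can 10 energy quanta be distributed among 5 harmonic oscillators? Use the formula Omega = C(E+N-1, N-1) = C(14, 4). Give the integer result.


Step 1: Use binomial coefficient C(14, 4)
Step 2: Numerator = 14! / 10!
Step 3: Denominator = 4!
Step 4: Omega = 1001

1001


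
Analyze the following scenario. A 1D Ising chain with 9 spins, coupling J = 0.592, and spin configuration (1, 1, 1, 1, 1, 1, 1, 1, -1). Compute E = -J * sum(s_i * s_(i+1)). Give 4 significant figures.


Step 1: Nearest-neighbor products: 1, 1, 1, 1, 1, 1, 1, -1
Step 2: Sum of products = 6
Step 3: E = -0.592 * 6 = -3.552

-3.552


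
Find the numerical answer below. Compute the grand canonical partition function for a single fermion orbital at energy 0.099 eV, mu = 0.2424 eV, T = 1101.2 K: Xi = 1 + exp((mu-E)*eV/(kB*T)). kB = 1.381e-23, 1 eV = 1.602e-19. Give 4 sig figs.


Step 1: (mu - E) = 0.2424 - 0.099 = 0.1434 eV
Step 2: x = (mu-E)*eV/(kB*T) = 0.1434*1.602e-19/(1.381e-23*1101.2) = 1.511
Step 3: exp(x) = 4.529
Step 4: Xi = 1 + 4.529 = 5.529

5.529


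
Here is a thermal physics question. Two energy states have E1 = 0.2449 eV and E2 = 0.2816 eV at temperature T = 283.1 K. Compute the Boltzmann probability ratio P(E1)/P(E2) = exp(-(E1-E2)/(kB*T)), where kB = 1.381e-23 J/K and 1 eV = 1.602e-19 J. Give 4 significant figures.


Step 1: Compute energy difference dE = E1 - E2 = 0.2449 - 0.2816 = -0.0367 eV
Step 2: Convert to Joules: dE_J = -0.0367 * 1.602e-19 = -5.879e-21 J
Step 3: Compute exponent = -dE_J / (kB * T) = -(-5.879e-21) / (1.381e-23 * 283.1) = 1.504
Step 4: P(E1)/P(E2) = exp(1.504) = 4.499

4.499


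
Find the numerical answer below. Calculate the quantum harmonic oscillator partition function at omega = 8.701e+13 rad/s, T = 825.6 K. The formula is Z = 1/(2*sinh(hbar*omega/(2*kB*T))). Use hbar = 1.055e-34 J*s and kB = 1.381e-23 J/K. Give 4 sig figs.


Step 1: Compute x = hbar*omega/(kB*T) = 1.055e-34*8.701e+13/(1.381e-23*825.6) = 0.8051
Step 2: x/2 = 0.4026
Step 3: sinh(x/2) = 0.4135
Step 4: Z = 1/(2*0.4135) = 1.209

1.209


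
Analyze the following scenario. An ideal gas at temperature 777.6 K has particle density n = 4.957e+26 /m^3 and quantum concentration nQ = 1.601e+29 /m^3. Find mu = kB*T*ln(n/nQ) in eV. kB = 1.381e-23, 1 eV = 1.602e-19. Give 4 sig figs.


Step 1: n/nQ = 4.957e+26/1.601e+29 = 0.003096
Step 2: ln(n/nQ) = -5.778
Step 3: mu = kB*T*ln(n/nQ) = 1.074e-20*-5.778 = -6.204e-20 J
Step 4: Convert to eV: -6.204e-20/1.602e-19 = -0.3873 eV

-0.3873


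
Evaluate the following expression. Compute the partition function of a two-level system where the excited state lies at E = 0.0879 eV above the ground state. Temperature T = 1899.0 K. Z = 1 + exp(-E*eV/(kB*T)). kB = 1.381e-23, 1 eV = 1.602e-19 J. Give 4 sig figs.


Step 1: Compute beta*E = E*eV/(kB*T) = 0.0879*1.602e-19/(1.381e-23*1899.0) = 0.5369
Step 2: exp(-beta*E) = exp(-0.5369) = 0.5845
Step 3: Z = 1 + 0.5845 = 1.585

1.585
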